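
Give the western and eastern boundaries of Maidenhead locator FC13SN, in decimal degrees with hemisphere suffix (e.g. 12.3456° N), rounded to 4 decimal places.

Field F=5, C=2: +5·20° lon, +2·10° lat → SW at lon -80°, lat -70°.
Square 1, 3: +1·2° lon, +3·1° lat → SW at lon -78°, lat -67°.
Subsquare s=18, n=13: +18·0.0833333° lon, +13·0.0416667° lat → SW at lon -76.5°, lat -66.4583°.
Cell spans 0.0833333° lon × 0.0416667° lat.
west 76.5000° W, east 76.4167° W.

76.5000° W, 76.4167° W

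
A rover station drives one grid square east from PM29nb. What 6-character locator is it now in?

PM29ob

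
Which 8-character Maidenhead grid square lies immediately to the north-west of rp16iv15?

Longitude extended square 1; −1 → 0.
Latitude extended square 5; +1 → 6.

RP16iv06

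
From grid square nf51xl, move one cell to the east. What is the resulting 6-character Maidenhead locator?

Longitude subsquare x = 23; +1 → 24, wraps to 0 = a, carry into square.
Longitude square 5; +1 → 6.
The latitude characters are unchanged.

NF61al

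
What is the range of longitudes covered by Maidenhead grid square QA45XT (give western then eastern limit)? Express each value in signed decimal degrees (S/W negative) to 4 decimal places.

149.9167, 150.0000

Field Q=16, A=0: +16·20° lon, +0·10° lat → SW at lon 140°, lat -90°.
Square 4, 5: +4·2° lon, +5·1° lat → SW at lon 148°, lat -85°.
Subsquare x=23, t=19: +23·0.0833333° lon, +19·0.0416667° lat → SW at lon 149.917°, lat -84.2083°.
Cell spans 0.0833333° lon × 0.0416667° lat.
west 149.9167, east 150.0000.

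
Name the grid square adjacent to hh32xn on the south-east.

Longitude subsquare x = 23; +1 → 24, wraps to 0 = a, carry into square.
Longitude square 3; +1 → 4.
Latitude subsquare n = 13; −1 → 12 = m.

HH42am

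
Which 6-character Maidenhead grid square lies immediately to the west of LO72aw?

Longitude subsquare a = 0; −1 → -1, wraps to 23 = x, carry into square.
Longitude square 7; −1 → 6.
The latitude characters are unchanged.

LO62xw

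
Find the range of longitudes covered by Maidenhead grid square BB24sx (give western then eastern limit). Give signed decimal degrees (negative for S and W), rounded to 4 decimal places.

-154.5000, -154.4167

Field B=1, B=1: +1·20° lon, +1·10° lat → SW at lon -160°, lat -80°.
Square 2, 4: +2·2° lon, +4·1° lat → SW at lon -156°, lat -76°.
Subsquare s=18, x=23: +18·0.0833333° lon, +23·0.0416667° lat → SW at lon -154.5°, lat -75.0417°.
Cell spans 0.0833333° lon × 0.0416667° lat.
west -154.5000, east -154.4167.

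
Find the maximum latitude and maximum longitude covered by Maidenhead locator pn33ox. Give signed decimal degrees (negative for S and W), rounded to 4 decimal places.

Field P=15, N=13: +15·20° lon, +13·10° lat → SW at lon 120°, lat 40°.
Square 3, 3: +3·2° lon, +3·1° lat → SW at lon 126°, lat 43°.
Subsquare o=14, x=23: +14·0.0833333° lon, +23·0.0416667° lat → SW at lon 127.167°, lat 43.9583°.
Cell spans 0.0833333° lon × 0.0416667° lat. NE corner is SW corner plus one full cell.
latitude 44.0000, longitude 127.2500.

44.0000, 127.2500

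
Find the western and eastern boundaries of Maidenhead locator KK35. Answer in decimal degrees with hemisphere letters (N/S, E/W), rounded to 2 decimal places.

26.00° E, 28.00° E

Field K=10, K=10: +10·20° lon, +10·10° lat → SW at lon 20°, lat 10°.
Square 3, 5: +3·2° lon, +5·1° lat → SW at lon 26°, lat 15°.
Cell spans 2° lon × 1° lat.
west 26.00° E, east 28.00° E.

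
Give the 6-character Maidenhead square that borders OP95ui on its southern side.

Latitude subsquare i = 8; −1 → 7 = h.
The longitude characters are unchanged.

OP95uh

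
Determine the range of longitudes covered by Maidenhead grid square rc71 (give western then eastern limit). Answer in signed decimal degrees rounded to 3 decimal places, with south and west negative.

174.000, 176.000

Field R=17, C=2: +17·20° lon, +2·10° lat → SW at lon 160°, lat -70°.
Square 7, 1: +7·2° lon, +1·1° lat → SW at lon 174°, lat -69°.
Cell spans 2° lon × 1° lat.
west 174.000, east 176.000.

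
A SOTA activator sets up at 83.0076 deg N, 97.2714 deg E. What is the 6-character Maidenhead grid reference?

NR83pa

Offset from 180°W / 90°S: lon 277.2714°, lat 173.0076°.
Field: lon ⌊277.2714/20⌋ = 13 → N; lat ⌊173.0076/10⌋ = 17 → R.
Square: lon ⌊17.2714/2⌋ = 8; lat ⌊3.0076/1⌋ = 3.
Subsquare: lon ⌊1.2714/0.0833333⌋ = 15 → p; lat ⌊0.0076/0.0416667⌋ = 0 → a.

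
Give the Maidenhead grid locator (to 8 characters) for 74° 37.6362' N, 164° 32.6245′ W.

AQ74rp40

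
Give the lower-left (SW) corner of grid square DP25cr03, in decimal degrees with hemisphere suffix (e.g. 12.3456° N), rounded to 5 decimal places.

65.72083° N, 115.83333° W

Field D=3, P=15: +3·20° lon, +15·10° lat → SW at lon -120°, lat 60°.
Square 2, 5: +2·2° lon, +5·1° lat → SW at lon -116°, lat 65°.
Subsquare c=2, r=17: +2·0.0833333° lon, +17·0.0416667° lat → SW at lon -115.833°, lat 65.7083°.
Extended square 0, 3: +0·0.00833333° lon, +3·0.00416667° lat → SW at lon -115.833°, lat 65.7208°.
latitude 65.72083° N, longitude 115.83333° W.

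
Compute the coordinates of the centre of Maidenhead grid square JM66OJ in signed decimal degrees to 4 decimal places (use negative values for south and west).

36.3958, 13.2083

Field J=9, M=12: +9·20° lon, +12·10° lat → SW at lon 0°, lat 30°.
Square 6, 6: +6·2° lon, +6·1° lat → SW at lon 12°, lat 36°.
Subsquare o=14, j=9: +14·0.0833333° lon, +9·0.0416667° lat → SW at lon 13.1667°, lat 36.375°.
Cell spans 0.0833333° lon × 0.0416667° lat. Centre is SW corner plus half of each.
latitude 36.3958, longitude 13.2083.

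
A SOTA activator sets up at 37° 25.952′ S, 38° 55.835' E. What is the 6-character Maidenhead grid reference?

KF92ln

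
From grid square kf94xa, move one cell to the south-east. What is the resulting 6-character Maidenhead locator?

Longitude subsquare x = 23; +1 → 24, wraps to 0 = a, carry into square.
Longitude square 9; +1 → 10, wraps to 0, carry into field.
Longitude field K = 10; +1 → 11 = L.
Latitude subsquare a = 0; −1 → -1, wraps to 23 = x, carry into square.
Latitude square 4; −1 → 3.

LF03ax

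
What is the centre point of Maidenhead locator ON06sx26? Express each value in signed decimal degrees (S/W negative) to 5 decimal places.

46.98542, 101.52083

Field O=14, N=13: +14·20° lon, +13·10° lat → SW at lon 100°, lat 40°.
Square 0, 6: +0·2° lon, +6·1° lat → SW at lon 100°, lat 46°.
Subsquare s=18, x=23: +18·0.0833333° lon, +23·0.0416667° lat → SW at lon 101.5°, lat 46.9583°.
Extended square 2, 6: +2·0.00833333° lon, +6·0.00416667° lat → SW at lon 101.517°, lat 46.9833°.
Cell spans 0.00833333° lon × 0.00416667° lat. Centre is SW corner plus half of each.
latitude 46.98542, longitude 101.52083.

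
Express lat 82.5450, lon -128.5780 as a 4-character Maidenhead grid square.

CR52

Add 180° to longitude and 90° to latitude: 51.42, 172.55.
Field: lon ⌊51.42/20⌋ = 2 → C; lat ⌊172.55/10⌋ = 17 → R.
Square: lon ⌊11.42/2⌋ = 5; lat ⌊2.55/1⌋ = 2.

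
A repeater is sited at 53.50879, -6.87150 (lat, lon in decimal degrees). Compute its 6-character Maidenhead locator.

IO63nm

Shift to the Maidenhead origin (180°W, 90°S): lon 173.1285, lat 143.5088.
Field: 173.1285/20 → 8 → I, 143.5088/10 → 14 → O; chars IO.
Square: 13.1285/2 → 6, 3.5088/1 → 3; chars 63.
Subsquare: 1.1285/0.0833333 → 13 → n, 0.5088/0.0416667 → 12 → m; chars nm.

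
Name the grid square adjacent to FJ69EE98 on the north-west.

FJ69ee89

Longitude extended square 9; −1 → 8.
Latitude extended square 8; +1 → 9.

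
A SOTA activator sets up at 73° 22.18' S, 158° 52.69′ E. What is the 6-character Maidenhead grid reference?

Offset from 180°W / 90°S: lon 338.8782°, lat 16.6303°.
Field: 338.8782/20 → 16 → Q, 16.6303/10 → 1 → B; chars QB.
Square: 18.8782/2 → 9, 6.6303/1 → 6; chars 96.
Subsquare: 0.8782/0.0833333 → 10 → k, 0.6303/0.0416667 → 15 → p; chars kp.

QB96kp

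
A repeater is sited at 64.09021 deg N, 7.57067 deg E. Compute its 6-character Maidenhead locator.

Offset from 180°W / 90°S: lon 187.5707°, lat 154.0902°.
Field: 187.5707/20 → 9 → J, 154.0902/10 → 15 → P; chars JP.
Square: 7.5707/2 → 3, 4.0902/1 → 4; chars 34.
Subsquare: 1.5707/0.0833333 → 18 → s, 0.0902/0.0416667 → 2 → c; chars sc.

JP34sc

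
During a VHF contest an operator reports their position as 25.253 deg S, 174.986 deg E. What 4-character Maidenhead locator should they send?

Offset from 180°W / 90°S: lon 354.99°, lat 64.75°.
Field: lon ⌊354.99/20⌋ = 17 → R; lat ⌊64.75/10⌋ = 6 → G.
Square: lon ⌊14.99/2⌋ = 7; lat ⌊4.75/1⌋ = 4.

RG74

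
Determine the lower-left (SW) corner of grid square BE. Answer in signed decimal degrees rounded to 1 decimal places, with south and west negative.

Field B=1, E=4: +1·20° lon, +4·10° lat → SW at lon -160°, lat -50°.
latitude -50.0, longitude -160.0.

-50.0, -160.0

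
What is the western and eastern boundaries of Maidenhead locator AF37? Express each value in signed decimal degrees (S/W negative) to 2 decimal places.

Field A=0, F=5: +0·20° lon, +5·10° lat → SW at lon -180°, lat -40°.
Square 3, 7: +3·2° lon, +7·1° lat → SW at lon -174°, lat -33°.
Cell spans 2° lon × 1° lat.
west -174.00, east -172.00.

-174.00, -172.00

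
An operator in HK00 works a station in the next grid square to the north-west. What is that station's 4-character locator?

GK91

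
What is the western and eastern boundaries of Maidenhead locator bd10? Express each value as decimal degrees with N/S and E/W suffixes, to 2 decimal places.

Field B=1, D=3: +1·20° lon, +3·10° lat → SW at lon -160°, lat -60°.
Square 1, 0: +1·2° lon, +0·1° lat → SW at lon -158°, lat -60°.
Cell spans 2° lon × 1° lat.
west 158.00° W, east 156.00° W.

158.00° W, 156.00° W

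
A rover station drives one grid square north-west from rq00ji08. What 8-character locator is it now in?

RQ00ii99

Longitude extended square 0; −1 → -1, wraps to 9, carry into subsquare.
Longitude subsquare j = 9; −1 → 8 = i.
Latitude extended square 8; +1 → 9.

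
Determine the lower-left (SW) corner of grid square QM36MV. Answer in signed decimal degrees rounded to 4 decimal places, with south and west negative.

36.8750, 147.0000

Field Q=16, M=12: +16·20° lon, +12·10° lat → SW at lon 140°, lat 30°.
Square 3, 6: +3·2° lon, +6·1° lat → SW at lon 146°, lat 36°.
Subsquare m=12, v=21: +12·0.0833333° lon, +21·0.0416667° lat → SW at lon 147°, lat 36.875°.
latitude 36.8750, longitude 147.0000.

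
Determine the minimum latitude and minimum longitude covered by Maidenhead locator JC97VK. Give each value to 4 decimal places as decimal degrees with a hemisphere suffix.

62.5833° S, 19.7500° E

Field J=9, C=2: +9·20° lon, +2·10° lat → SW at lon 0°, lat -70°.
Square 9, 7: +9·2° lon, +7·1° lat → SW at lon 18°, lat -63°.
Subsquare v=21, k=10: +21·0.0833333° lon, +10·0.0416667° lat → SW at lon 19.75°, lat -62.5833°.
latitude 62.5833° S, longitude 19.7500° E.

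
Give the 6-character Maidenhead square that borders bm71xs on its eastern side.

BM81as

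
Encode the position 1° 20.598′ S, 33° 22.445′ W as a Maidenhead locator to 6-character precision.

HI38hp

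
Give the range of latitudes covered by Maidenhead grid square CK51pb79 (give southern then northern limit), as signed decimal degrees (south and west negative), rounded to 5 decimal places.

Field C=2, K=10: +2·20° lon, +10·10° lat → SW at lon -140°, lat 10°.
Square 5, 1: +5·2° lon, +1·1° lat → SW at lon -130°, lat 11°.
Subsquare p=15, b=1: +15·0.0833333° lon, +1·0.0416667° lat → SW at lon -128.75°, lat 11.0417°.
Extended square 7, 9: +7·0.00833333° lon, +9·0.00416667° lat → SW at lon -128.692°, lat 11.0792°.
Cell spans 0.00833333° lon × 0.00416667° lat.
south 11.07917, north 11.08333.

11.07917, 11.08333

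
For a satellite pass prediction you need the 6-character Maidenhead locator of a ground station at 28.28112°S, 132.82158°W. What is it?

Offset from 180°W / 90°S: lon 47.1784°, lat 61.7189°.
Field (20°×10°, letters A–R): 47.1784/20 → 2 → C, 61.7189/10 → 6 → G; chars CG.
Square (2°×1°, digits 0–9): 7.1784/2 → 3, 1.7189/1 → 1; chars 31.
Subsquare (5′×2.5′, letters a–x): 1.1784/0.0833333 → 14 → o, 0.7189/0.0416667 → 17 → r; chars or.

CG31or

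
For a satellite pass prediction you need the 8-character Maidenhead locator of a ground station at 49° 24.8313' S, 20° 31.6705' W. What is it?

HE90ro60

Add 180° to longitude and 90° to latitude: 159.47216, 40.58615.
Field (20°×10°, letters A–R): 159.47216/20 → 7 → H, 40.58615/10 → 4 → E; chars HE.
Square (2°×1°, digits 0–9): 19.47216/2 → 9, 0.58615/1 → 0; chars 90.
Subsquare (5′×2.5′, letters a–x): 1.47216/0.0833333 → 17 → r, 0.58615/0.0416667 → 14 → o; chars ro.
Extended square (30″×15″, digits 0–9): 0.05549/0.00833333 → 6, 0.00281/0.00416667 → 0; chars 60.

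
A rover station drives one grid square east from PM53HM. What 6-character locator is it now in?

Longitude subsquare h = 7; +1 → 8 = i.
The latitude characters are unchanged.

PM53im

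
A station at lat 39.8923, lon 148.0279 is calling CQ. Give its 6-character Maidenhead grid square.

QM49av

Add 180° to longitude and 90° to latitude: 328.0279, 129.8923.
Field: 328.0279/20 → 16 → Q, 129.8923/10 → 12 → M; chars QM.
Square: 8.0279/2 → 4, 9.8923/1 → 9; chars 49.
Subsquare: 0.0279/0.0833333 → 0 → a, 0.8923/0.0416667 → 21 → v; chars av.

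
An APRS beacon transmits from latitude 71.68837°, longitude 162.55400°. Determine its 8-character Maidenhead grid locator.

RQ11gq65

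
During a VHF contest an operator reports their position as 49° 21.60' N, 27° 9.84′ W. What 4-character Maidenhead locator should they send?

HN69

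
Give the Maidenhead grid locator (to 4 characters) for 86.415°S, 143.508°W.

Offset from 180°W / 90°S: lon 36.49°, lat 3.58°.
Field: 36.49/20 → 1 → B, 3.58/10 → 0 → A; chars BA.
Square: 16.49/2 → 8, 3.58/1 → 3; chars 83.

BA83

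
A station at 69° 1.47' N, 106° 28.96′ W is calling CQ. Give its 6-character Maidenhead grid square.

DP69sa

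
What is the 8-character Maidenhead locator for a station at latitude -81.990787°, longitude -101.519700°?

DA98fa72

Offset from 180°W / 90°S: lon 78.48030°, lat 8.00921°.
Field: lon ⌊78.48030/20⌋ = 3 → D; lat ⌊8.00921/10⌋ = 0 → A.
Square: lon ⌊18.48030/2⌋ = 9; lat ⌊8.00921/1⌋ = 8.
Subsquare: lon ⌊0.48030/0.0833333⌋ = 5 → f; lat ⌊0.00921/0.0416667⌋ = 0 → a.
Extended square: lon ⌊0.06363/0.00833333⌋ = 7; lat ⌊0.00921/0.00416667⌋ = 2.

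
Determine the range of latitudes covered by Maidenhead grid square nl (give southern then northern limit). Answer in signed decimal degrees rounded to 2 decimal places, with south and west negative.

Field N=13, L=11: +13·20° lon, +11·10° lat → SW at lon 80°, lat 20°.
Cell spans 20° lon × 10° lat.
south 20.00, north 30.00.

20.00, 30.00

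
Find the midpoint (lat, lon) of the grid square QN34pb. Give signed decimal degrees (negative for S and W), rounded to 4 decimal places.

44.0625, 147.2917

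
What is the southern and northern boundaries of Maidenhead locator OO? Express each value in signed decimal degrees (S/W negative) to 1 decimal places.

50.0, 60.0

Field O=14, O=14: +14·20° lon, +14·10° lat → SW at lon 100°, lat 50°.
Cell spans 20° lon × 10° lat.
south 50.0, north 60.0.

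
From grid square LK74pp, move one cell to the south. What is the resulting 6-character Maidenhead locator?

Latitude subsquare p = 15; −1 → 14 = o.
The longitude characters are unchanged.

LK74po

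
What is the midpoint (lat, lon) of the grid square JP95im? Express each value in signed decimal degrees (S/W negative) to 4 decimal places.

65.5208, 18.7083

Field J=9, P=15: +9·20° lon, +15·10° lat → SW at lon 0°, lat 60°.
Square 9, 5: +9·2° lon, +5·1° lat → SW at lon 18°, lat 65°.
Subsquare i=8, m=12: +8·0.0833333° lon, +12·0.0416667° lat → SW at lon 18.6667°, lat 65.5°.
Cell spans 0.0833333° lon × 0.0416667° lat. Centre is SW corner plus half of each.
latitude 65.5208, longitude 18.7083.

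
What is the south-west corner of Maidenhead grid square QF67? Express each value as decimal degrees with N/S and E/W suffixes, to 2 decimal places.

33.00° S, 152.00° E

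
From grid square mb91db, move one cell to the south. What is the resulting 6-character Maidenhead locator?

MB91da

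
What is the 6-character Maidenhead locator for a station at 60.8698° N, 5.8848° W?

IP70bu

Add 180° to longitude and 90° to latitude: 174.1152, 150.8698.
Field: lon ⌊174.1152/20⌋ = 8 → I; lat ⌊150.8698/10⌋ = 15 → P.
Square: lon ⌊14.1152/2⌋ = 7; lat ⌊0.8698/1⌋ = 0.
Subsquare: lon ⌊0.1152/0.0833333⌋ = 1 → b; lat ⌊0.8698/0.0416667⌋ = 20 → u.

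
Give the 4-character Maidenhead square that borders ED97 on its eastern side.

Longitude square 9; +1 → 10, wraps to 0, carry into field.
Longitude field E = 4; +1 → 5 = F.
The latitude characters are unchanged.

FD07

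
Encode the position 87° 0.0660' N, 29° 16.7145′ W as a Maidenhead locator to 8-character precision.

HR57ia60

Add 180° to longitude and 90° to latitude: 150.72143, 177.00110.
Field: 150.72143/20 → 7 → H, 177.00110/10 → 17 → R; chars HR.
Square: 10.72143/2 → 5, 7.00110/1 → 7; chars 57.
Subsquare: 0.72143/0.0833333 → 8 → i, 0.00110/0.0416667 → 0 → a; chars ia.
Extended square: 0.05476/0.00833333 → 6, 0.00110/0.00416667 → 0; chars 60.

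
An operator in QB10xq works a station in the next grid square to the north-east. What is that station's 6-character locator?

Longitude subsquare x = 23; +1 → 24, wraps to 0 = a, carry into square.
Longitude square 1; +1 → 2.
Latitude subsquare q = 16; +1 → 17 = r.

QB20ar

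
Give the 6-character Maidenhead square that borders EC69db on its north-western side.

Longitude subsquare d = 3; −1 → 2 = c.
Latitude subsquare b = 1; +1 → 2 = c.

EC69cc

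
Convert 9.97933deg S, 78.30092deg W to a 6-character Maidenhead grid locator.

FI00ua

Offset from 180°W / 90°S: lon 101.6991°, lat 80.0207°.
Field: 101.6991/20 → 5 → F, 80.0207/10 → 8 → I; chars FI.
Square: 1.6991/2 → 0, 0.0207/1 → 0; chars 00.
Subsquare: 1.6991/0.0833333 → 20 → u, 0.0207/0.0416667 → 0 → a; chars ua.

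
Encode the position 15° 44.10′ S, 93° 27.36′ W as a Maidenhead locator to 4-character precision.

EH34

Add 180° to longitude and 90° to latitude: 86.54, 74.27.
Field (20°×10°, letters A–R): lon ⌊86.54/20⌋ = 4 → E; lat ⌊74.27/10⌋ = 7 → H.
Square (2°×1°, digits 0–9): lon ⌊6.54/2⌋ = 3; lat ⌊4.27/1⌋ = 4.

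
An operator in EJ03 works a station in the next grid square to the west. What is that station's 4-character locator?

DJ93

Longitude square 0; −1 → -1, wraps to 9, carry into field.
Longitude field E = 4; −1 → 3 = D.
The latitude characters are unchanged.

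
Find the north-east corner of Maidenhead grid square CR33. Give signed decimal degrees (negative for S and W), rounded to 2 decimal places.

84.00, -132.00

Field C=2, R=17: +2·20° lon, +17·10° lat → SW at lon -140°, lat 80°.
Square 3, 3: +3·2° lon, +3·1° lat → SW at lon -134°, lat 83°.
Cell spans 2° lon × 1° lat. NE corner is SW corner plus one full cell.
latitude 84.00, longitude -132.00.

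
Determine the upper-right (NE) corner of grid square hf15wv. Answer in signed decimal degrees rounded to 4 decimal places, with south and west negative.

-34.0833, -36.0833

Field H=7, F=5: +7·20° lon, +5·10° lat → SW at lon -40°, lat -40°.
Square 1, 5: +1·2° lon, +5·1° lat → SW at lon -38°, lat -35°.
Subsquare w=22, v=21: +22·0.0833333° lon, +21·0.0416667° lat → SW at lon -36.1667°, lat -34.125°.
Cell spans 0.0833333° lon × 0.0416667° lat. NE corner is SW corner plus one full cell.
latitude -34.0833, longitude -36.0833.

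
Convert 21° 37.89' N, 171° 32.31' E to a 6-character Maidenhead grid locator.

RL51sp

Add 180° to longitude and 90° to latitude: 351.5385, 111.6315.
Field: lon ⌊351.5385/20⌋ = 17 → R; lat ⌊111.6315/10⌋ = 11 → L.
Square: lon ⌊11.5385/2⌋ = 5; lat ⌊1.6315/1⌋ = 1.
Subsquare: lon ⌊1.5385/0.0833333⌋ = 18 → s; lat ⌊0.6315/0.0416667⌋ = 15 → p.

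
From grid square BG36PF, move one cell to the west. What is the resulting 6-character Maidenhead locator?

BG36of

Longitude subsquare p = 15; −1 → 14 = o.
The latitude characters are unchanged.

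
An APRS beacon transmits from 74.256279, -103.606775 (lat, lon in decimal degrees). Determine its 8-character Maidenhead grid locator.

DQ84eg71

Add 180° to longitude and 90° to latitude: 76.39323, 164.25628.
Field: 76.39323/20 → 3 → D, 164.25628/10 → 16 → Q; chars DQ.
Square: 16.39323/2 → 8, 4.25628/1 → 4; chars 84.
Subsquare: 0.39323/0.0833333 → 4 → e, 0.25628/0.0416667 → 6 → g; chars eg.
Extended square: 0.05989/0.00833333 → 7, 0.00628/0.00416667 → 1; chars 71.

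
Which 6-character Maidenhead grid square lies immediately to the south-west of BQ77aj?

BQ67xi

Longitude subsquare a = 0; −1 → -1, wraps to 23 = x, carry into square.
Longitude square 7; −1 → 6.
Latitude subsquare j = 9; −1 → 8 = i.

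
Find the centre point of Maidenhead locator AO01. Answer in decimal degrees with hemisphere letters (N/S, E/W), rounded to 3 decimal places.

51.500° N, 179.000° W

Field A=0, O=14: +0·20° lon, +14·10° lat → SW at lon -180°, lat 50°.
Square 0, 1: +0·2° lon, +1·1° lat → SW at lon -180°, lat 51°.
Cell spans 2° lon × 1° lat. Centre is SW corner plus half of each.
latitude 51.500° N, longitude 179.000° W.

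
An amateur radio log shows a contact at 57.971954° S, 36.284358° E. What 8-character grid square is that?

KD82da46

Add 180° to longitude and 90° to latitude: 216.28436, 32.02805.
Field: 216.28436/20 → 10 → K, 32.02805/10 → 3 → D; chars KD.
Square: 16.28436/2 → 8, 2.02805/1 → 2; chars 82.
Subsquare: 0.28436/0.0833333 → 3 → d, 0.02805/0.0416667 → 0 → a; chars da.
Extended square: 0.03436/0.00833333 → 4, 0.02805/0.00416667 → 6; chars 46.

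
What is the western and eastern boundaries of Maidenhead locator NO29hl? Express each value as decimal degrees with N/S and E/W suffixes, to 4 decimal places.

84.5833° E, 84.6667° E

Field N=13, O=14: +13·20° lon, +14·10° lat → SW at lon 80°, lat 50°.
Square 2, 9: +2·2° lon, +9·1° lat → SW at lon 84°, lat 59°.
Subsquare h=7, l=11: +7·0.0833333° lon, +11·0.0416667° lat → SW at lon 84.5833°, lat 59.4583°.
Cell spans 0.0833333° lon × 0.0416667° lat.
west 84.5833° E, east 84.6667° E.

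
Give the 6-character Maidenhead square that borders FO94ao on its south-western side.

FO84xn

Longitude subsquare a = 0; −1 → -1, wraps to 23 = x, carry into square.
Longitude square 9; −1 → 8.
Latitude subsquare o = 14; −1 → 13 = n.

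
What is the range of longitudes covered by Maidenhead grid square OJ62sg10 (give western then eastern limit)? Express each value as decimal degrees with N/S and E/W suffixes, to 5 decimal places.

Field O=14, J=9: +14·20° lon, +9·10° lat → SW at lon 100°, lat 0°.
Square 6, 2: +6·2° lon, +2·1° lat → SW at lon 112°, lat 2°.
Subsquare s=18, g=6: +18·0.0833333° lon, +6·0.0416667° lat → SW at lon 113.5°, lat 2.25°.
Extended square 1, 0: +1·0.00833333° lon, +0·0.00416667° lat → SW at lon 113.508°, lat 2.25°.
Cell spans 0.00833333° lon × 0.00416667° lat.
west 113.50833° E, east 113.51667° E.

113.50833° E, 113.51667° E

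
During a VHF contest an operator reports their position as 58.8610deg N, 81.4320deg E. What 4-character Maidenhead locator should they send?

NO08

Offset from 180°W / 90°S: lon 261.43°, lat 148.86°.
Field: 261.43/20 → 13 → N, 148.86/10 → 14 → O; chars NO.
Square: 1.43/2 → 0, 8.86/1 → 8; chars 08.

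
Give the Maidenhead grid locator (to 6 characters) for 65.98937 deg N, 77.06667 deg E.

MP85mx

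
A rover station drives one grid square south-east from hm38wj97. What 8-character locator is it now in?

Longitude extended square 9; +1 → 10, wraps to 0, carry into subsquare.
Longitude subsquare w = 22; +1 → 23 = x.
Latitude extended square 7; −1 → 6.

HM38xj06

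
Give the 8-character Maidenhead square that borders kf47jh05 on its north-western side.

KF47ih96

Longitude extended square 0; −1 → -1, wraps to 9, carry into subsquare.
Longitude subsquare j = 9; −1 → 8 = i.
Latitude extended square 5; +1 → 6.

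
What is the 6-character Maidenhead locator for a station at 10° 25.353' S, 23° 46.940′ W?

Offset from 180°W / 90°S: lon 156.2177°, lat 79.5774°.
Field: 156.2177/20 → 7 → H, 79.5774/10 → 7 → H; chars HH.
Square: 16.2177/2 → 8, 9.5774/1 → 9; chars 89.
Subsquare: 0.2177/0.0833333 → 2 → c, 0.5774/0.0416667 → 13 → n; chars cn.

HH89cn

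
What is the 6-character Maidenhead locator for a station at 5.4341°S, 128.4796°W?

CI54sn

Add 180° to longitude and 90° to latitude: 51.5204, 84.5659.
Field: 51.5204/20 → 2 → C, 84.5659/10 → 8 → I; chars CI.
Square: 11.5204/2 → 5, 4.5659/1 → 4; chars 54.
Subsquare: 1.5204/0.0833333 → 18 → s, 0.5659/0.0416667 → 13 → n; chars sn.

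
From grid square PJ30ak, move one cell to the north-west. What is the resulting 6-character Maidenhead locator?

PJ20xl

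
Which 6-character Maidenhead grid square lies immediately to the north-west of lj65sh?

LJ65ri

Longitude subsquare s = 18; −1 → 17 = r.
Latitude subsquare h = 7; +1 → 8 = i.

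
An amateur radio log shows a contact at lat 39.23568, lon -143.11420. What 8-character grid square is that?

Shift to the Maidenhead origin (180°W, 90°S): lon 36.88580, lat 129.23568.
Field: 36.88580/20 → 1 → B, 129.23568/10 → 12 → M; chars BM.
Square: 16.88580/2 → 8, 9.23568/1 → 9; chars 89.
Subsquare: 0.88580/0.0833333 → 10 → k, 0.23568/0.0416667 → 5 → f; chars kf.
Extended square: 0.05247/0.00833333 → 6, 0.02735/0.00416667 → 6; chars 66.

BM89kf66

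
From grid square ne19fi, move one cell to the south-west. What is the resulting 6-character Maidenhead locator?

NE19eh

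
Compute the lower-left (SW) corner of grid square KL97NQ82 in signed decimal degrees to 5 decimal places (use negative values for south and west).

Field K=10, L=11: +10·20° lon, +11·10° lat → SW at lon 20°, lat 20°.
Square 9, 7: +9·2° lon, +7·1° lat → SW at lon 38°, lat 27°.
Subsquare n=13, q=16: +13·0.0833333° lon, +16·0.0416667° lat → SW at lon 39.0833°, lat 27.6667°.
Extended square 8, 2: +8·0.00833333° lon, +2·0.00416667° lat → SW at lon 39.15°, lat 27.675°.
latitude 27.67500, longitude 39.15000.

27.67500, 39.15000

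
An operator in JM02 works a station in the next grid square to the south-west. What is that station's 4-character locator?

IM91

Longitude square 0; −1 → -1, wraps to 9, carry into field.
Longitude field J = 9; −1 → 8 = I.
Latitude square 2; −1 → 1.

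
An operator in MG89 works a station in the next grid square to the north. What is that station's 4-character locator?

MH80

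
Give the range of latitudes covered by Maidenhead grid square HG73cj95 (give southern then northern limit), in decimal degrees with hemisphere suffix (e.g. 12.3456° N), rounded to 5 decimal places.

Field H=7, G=6: +7·20° lon, +6·10° lat → SW at lon -40°, lat -30°.
Square 7, 3: +7·2° lon, +3·1° lat → SW at lon -26°, lat -27°.
Subsquare c=2, j=9: +2·0.0833333° lon, +9·0.0416667° lat → SW at lon -25.8333°, lat -26.625°.
Extended square 9, 5: +9·0.00833333° lon, +5·0.00416667° lat → SW at lon -25.7583°, lat -26.6042°.
Cell spans 0.00833333° lon × 0.00416667° lat.
south 26.60417° S, north 26.60000° S.

26.60417° S, 26.60000° S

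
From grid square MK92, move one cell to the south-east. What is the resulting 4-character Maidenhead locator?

NK01

Longitude square 9; +1 → 10, wraps to 0, carry into field.
Longitude field M = 12; +1 → 13 = N.
Latitude square 2; −1 → 1.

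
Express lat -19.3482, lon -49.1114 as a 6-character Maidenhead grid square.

GH50kp

Offset from 180°W / 90°S: lon 130.8886°, lat 70.6518°.
Field: lon ⌊130.8886/20⌋ = 6 → G; lat ⌊70.6518/10⌋ = 7 → H.
Square: lon ⌊10.8886/2⌋ = 5; lat ⌊0.6518/1⌋ = 0.
Subsquare: lon ⌊0.8886/0.0833333⌋ = 10 → k; lat ⌊0.6518/0.0416667⌋ = 15 → p.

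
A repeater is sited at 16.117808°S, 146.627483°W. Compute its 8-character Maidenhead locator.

BH63qv41

Offset from 180°W / 90°S: lon 33.37252°, lat 73.88219°.
Field: lon ⌊33.37252/20⌋ = 1 → B; lat ⌊73.88219/10⌋ = 7 → H.
Square: lon ⌊13.37252/2⌋ = 6; lat ⌊3.88219/1⌋ = 3.
Subsquare: lon ⌊1.37252/0.0833333⌋ = 16 → q; lat ⌊0.88219/0.0416667⌋ = 21 → v.
Extended square: lon ⌊0.03918/0.00833333⌋ = 4; lat ⌊0.00719/0.00416667⌋ = 1.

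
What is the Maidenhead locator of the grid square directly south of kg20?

Latitude square 0; −1 → -1, wraps to 9, carry into field.
Latitude field G = 6; −1 → 5 = F.
The longitude characters are unchanged.

KF29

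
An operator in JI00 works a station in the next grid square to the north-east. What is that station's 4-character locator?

Longitude square 0; +1 → 1.
Latitude square 0; +1 → 1.

JI11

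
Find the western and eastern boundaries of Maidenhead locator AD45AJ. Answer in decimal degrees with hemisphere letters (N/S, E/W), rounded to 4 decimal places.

172.0000° W, 171.9167° W

Field A=0, D=3: +0·20° lon, +3·10° lat → SW at lon -180°, lat -60°.
Square 4, 5: +4·2° lon, +5·1° lat → SW at lon -172°, lat -55°.
Subsquare a=0, j=9: +0·0.0833333° lon, +9·0.0416667° lat → SW at lon -172°, lat -54.625°.
Cell spans 0.0833333° lon × 0.0416667° lat.
west 172.0000° W, east 171.9167° W.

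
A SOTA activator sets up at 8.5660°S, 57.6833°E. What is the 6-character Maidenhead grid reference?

LI81uk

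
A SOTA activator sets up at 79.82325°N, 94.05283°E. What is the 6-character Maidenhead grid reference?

Add 180° to longitude and 90° to latitude: 274.0528, 169.8233.
Field: 274.0528/20 → 13 → N, 169.8233/10 → 16 → Q; chars NQ.
Square: 14.0528/2 → 7, 9.8233/1 → 9; chars 79.
Subsquare: 0.0528/0.0833333 → 0 → a, 0.8233/0.0416667 → 19 → t; chars at.

NQ79at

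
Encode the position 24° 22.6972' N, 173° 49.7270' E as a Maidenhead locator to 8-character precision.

Add 180° to longitude and 90° to latitude: 353.82878, 114.37829.
Field (20°×10°, letters A–R): lon ⌊353.82878/20⌋ = 17 → R; lat ⌊114.37829/10⌋ = 11 → L.
Square (2°×1°, digits 0–9): lon ⌊13.82878/2⌋ = 6; lat ⌊4.37829/1⌋ = 4.
Subsquare (5′×2.5′, letters a–x): lon ⌊1.82878/0.0833333⌋ = 21 → v; lat ⌊0.37829/0.0416667⌋ = 9 → j.
Extended square (30″×15″, digits 0–9): lon ⌊0.07878/0.00833333⌋ = 9; lat ⌊0.00329/0.00416667⌋ = 0.

RL64vj90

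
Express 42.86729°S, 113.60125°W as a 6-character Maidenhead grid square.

DE37ed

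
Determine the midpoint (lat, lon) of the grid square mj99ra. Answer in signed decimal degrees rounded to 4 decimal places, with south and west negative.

Field M=12, J=9: +12·20° lon, +9·10° lat → SW at lon 60°, lat 0°.
Square 9, 9: +9·2° lon, +9·1° lat → SW at lon 78°, lat 9°.
Subsquare r=17, a=0: +17·0.0833333° lon, +0·0.0416667° lat → SW at lon 79.4167°, lat 9°.
Cell spans 0.0833333° lon × 0.0416667° lat. Centre is SW corner plus half of each.
latitude 9.0208, longitude 79.4583.

9.0208, 79.4583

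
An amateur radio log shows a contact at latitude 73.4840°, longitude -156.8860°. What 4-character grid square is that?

Offset from 180°W / 90°S: lon 23.11°, lat 163.48°.
Field (20°×10°, letters A–R): 23.11/20 → 1 → B, 163.48/10 → 16 → Q; chars BQ.
Square (2°×1°, digits 0–9): 3.11/2 → 1, 3.48/1 → 3; chars 13.

BQ13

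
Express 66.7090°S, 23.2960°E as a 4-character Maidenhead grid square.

KC13

Add 180° to longitude and 90° to latitude: 203.30, 23.29.
Field: lon ⌊203.30/20⌋ = 10 → K; lat ⌊23.29/10⌋ = 2 → C.
Square: lon ⌊3.30/2⌋ = 1; lat ⌊3.29/1⌋ = 3.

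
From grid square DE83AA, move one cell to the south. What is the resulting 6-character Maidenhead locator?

DE82ax

Latitude subsquare a = 0; −1 → -1, wraps to 23 = x, carry into square.
Latitude square 3; −1 → 2.
The longitude characters are unchanged.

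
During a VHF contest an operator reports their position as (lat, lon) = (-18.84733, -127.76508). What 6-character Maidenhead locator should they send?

CH61cd

Offset from 180°W / 90°S: lon 52.2349°, lat 71.1527°.
Field: 52.2349/20 → 2 → C, 71.1527/10 → 7 → H; chars CH.
Square: 12.2349/2 → 6, 1.1527/1 → 1; chars 61.
Subsquare: 0.2349/0.0833333 → 2 → c, 0.1527/0.0416667 → 3 → d; chars cd.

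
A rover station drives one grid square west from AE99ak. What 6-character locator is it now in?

AE89xk

Longitude subsquare a = 0; −1 → -1, wraps to 23 = x, carry into square.
Longitude square 9; −1 → 8.
The latitude characters are unchanged.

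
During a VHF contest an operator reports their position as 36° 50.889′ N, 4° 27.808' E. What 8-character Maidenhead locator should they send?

Shift to the Maidenhead origin (180°W, 90°S): lon 184.46347, lat 126.84815.
Field (20°×10°, letters A–R): 184.46347/20 → 9 → J, 126.84815/10 → 12 → M; chars JM.
Square (2°×1°, digits 0–9): 4.46347/2 → 2, 6.84815/1 → 6; chars 26.
Subsquare (5′×2.5′, letters a–x): 0.46347/0.0833333 → 5 → f, 0.84815/0.0416667 → 20 → u; chars fu.
Extended square (30″×15″, digits 0–9): 0.04680/0.00833333 → 5, 0.01482/0.00416667 → 3; chars 53.

JM26fu53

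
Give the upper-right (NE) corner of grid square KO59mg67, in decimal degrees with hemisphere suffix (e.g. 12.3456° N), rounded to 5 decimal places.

Field K=10, O=14: +10·20° lon, +14·10° lat → SW at lon 20°, lat 50°.
Square 5, 9: +5·2° lon, +9·1° lat → SW at lon 30°, lat 59°.
Subsquare m=12, g=6: +12·0.0833333° lon, +6·0.0416667° lat → SW at lon 31°, lat 59.25°.
Extended square 6, 7: +6·0.00833333° lon, +7·0.00416667° lat → SW at lon 31.05°, lat 59.2792°.
Cell spans 0.00833333° lon × 0.00416667° lat. NE corner is SW corner plus one full cell.
latitude 59.28333° N, longitude 31.05833° E.

59.28333° N, 31.05833° E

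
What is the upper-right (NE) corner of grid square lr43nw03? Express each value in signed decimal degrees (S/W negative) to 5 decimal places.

83.93333, 49.09167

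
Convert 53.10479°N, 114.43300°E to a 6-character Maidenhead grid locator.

Offset from 180°W / 90°S: lon 294.4330°, lat 143.1048°.
Field: lon ⌊294.4330/20⌋ = 14 → O; lat ⌊143.1048/10⌋ = 14 → O.
Square: lon ⌊14.4330/2⌋ = 7; lat ⌊3.1048/1⌋ = 3.
Subsquare: lon ⌊0.4330/0.0833333⌋ = 5 → f; lat ⌊0.1048/0.0416667⌋ = 2 → c.

OO73fc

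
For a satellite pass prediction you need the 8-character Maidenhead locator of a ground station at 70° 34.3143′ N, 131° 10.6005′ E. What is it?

PQ50on17

Offset from 180°W / 90°S: lon 311.17667°, lat 160.57191°.
Field: lon ⌊311.17667/20⌋ = 15 → P; lat ⌊160.57191/10⌋ = 16 → Q.
Square: lon ⌊11.17667/2⌋ = 5; lat ⌊0.57191/1⌋ = 0.
Subsquare: lon ⌊1.17667/0.0833333⌋ = 14 → o; lat ⌊0.57191/0.0416667⌋ = 13 → n.
Extended square: lon ⌊0.01001/0.00833333⌋ = 1; lat ⌊0.03024/0.00416667⌋ = 7.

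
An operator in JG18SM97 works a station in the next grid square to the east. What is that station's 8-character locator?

Longitude extended square 9; +1 → 10, wraps to 0, carry into subsquare.
Longitude subsquare s = 18; +1 → 19 = t.
The latitude characters are unchanged.

JG18tm07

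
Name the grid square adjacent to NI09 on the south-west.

MI98

Longitude square 0; −1 → -1, wraps to 9, carry into field.
Longitude field N = 13; −1 → 12 = M.
Latitude square 9; −1 → 8.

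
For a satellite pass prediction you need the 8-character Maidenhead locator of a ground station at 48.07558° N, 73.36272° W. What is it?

Add 180° to longitude and 90° to latitude: 106.63728, 138.07558.
Field (20°×10°, letters A–R): lon ⌊106.63728/20⌋ = 5 → F; lat ⌊138.07558/10⌋ = 13 → N.
Square (2°×1°, digits 0–9): lon ⌊6.63728/2⌋ = 3; lat ⌊8.07558/1⌋ = 8.
Subsquare (5′×2.5′, letters a–x): lon ⌊0.63728/0.0833333⌋ = 7 → h; lat ⌊0.07558/0.0416667⌋ = 1 → b.
Extended square (30″×15″, digits 0–9): lon ⌊0.05395/0.00833333⌋ = 6; lat ⌊0.03391/0.00416667⌋ = 8.

FN38hb68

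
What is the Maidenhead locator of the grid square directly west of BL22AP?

BL12xp

Longitude subsquare a = 0; −1 → -1, wraps to 23 = x, carry into square.
Longitude square 2; −1 → 1.
The latitude characters are unchanged.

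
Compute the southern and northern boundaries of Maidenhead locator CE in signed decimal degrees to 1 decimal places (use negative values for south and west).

Field C=2, E=4: +2·20° lon, +4·10° lat → SW at lon -140°, lat -50°.
Cell spans 20° lon × 10° lat.
south -50.0, north -40.0.

-50.0, -40.0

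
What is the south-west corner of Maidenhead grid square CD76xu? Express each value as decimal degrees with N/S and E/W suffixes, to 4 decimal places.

53.1667° S, 124.0833° W

Field C=2, D=3: +2·20° lon, +3·10° lat → SW at lon -140°, lat -60°.
Square 7, 6: +7·2° lon, +6·1° lat → SW at lon -126°, lat -54°.
Subsquare x=23, u=20: +23·0.0833333° lon, +20·0.0416667° lat → SW at lon -124.083°, lat -53.1667°.
latitude 53.1667° S, longitude 124.0833° W.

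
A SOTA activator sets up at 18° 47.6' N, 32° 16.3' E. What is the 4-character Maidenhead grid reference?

KK68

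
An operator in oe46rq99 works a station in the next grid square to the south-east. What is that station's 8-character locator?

Longitude extended square 9; +1 → 10, wraps to 0, carry into subsquare.
Longitude subsquare r = 17; +1 → 18 = s.
Latitude extended square 9; −1 → 8.

OE46sq08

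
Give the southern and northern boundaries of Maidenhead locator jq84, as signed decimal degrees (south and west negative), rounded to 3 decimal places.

Field J=9, Q=16: +9·20° lon, +16·10° lat → SW at lon 0°, lat 70°.
Square 8, 4: +8·2° lon, +4·1° lat → SW at lon 16°, lat 74°.
Cell spans 2° lon × 1° lat.
south 74.000, north 75.000.

74.000, 75.000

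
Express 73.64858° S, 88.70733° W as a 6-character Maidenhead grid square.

Shift to the Maidenhead origin (180°W, 90°S): lon 91.2927, lat 16.3514.
Field: 91.2927/20 → 4 → E, 16.3514/10 → 1 → B; chars EB.
Square: 11.2927/2 → 5, 6.3514/1 → 6; chars 56.
Subsquare: 1.2927/0.0833333 → 15 → p, 0.3514/0.0416667 → 8 → i; chars pi.

EB56pi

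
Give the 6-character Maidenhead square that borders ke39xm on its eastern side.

Longitude subsquare x = 23; +1 → 24, wraps to 0 = a, carry into square.
Longitude square 3; +1 → 4.
The latitude characters are unchanged.

KE49am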